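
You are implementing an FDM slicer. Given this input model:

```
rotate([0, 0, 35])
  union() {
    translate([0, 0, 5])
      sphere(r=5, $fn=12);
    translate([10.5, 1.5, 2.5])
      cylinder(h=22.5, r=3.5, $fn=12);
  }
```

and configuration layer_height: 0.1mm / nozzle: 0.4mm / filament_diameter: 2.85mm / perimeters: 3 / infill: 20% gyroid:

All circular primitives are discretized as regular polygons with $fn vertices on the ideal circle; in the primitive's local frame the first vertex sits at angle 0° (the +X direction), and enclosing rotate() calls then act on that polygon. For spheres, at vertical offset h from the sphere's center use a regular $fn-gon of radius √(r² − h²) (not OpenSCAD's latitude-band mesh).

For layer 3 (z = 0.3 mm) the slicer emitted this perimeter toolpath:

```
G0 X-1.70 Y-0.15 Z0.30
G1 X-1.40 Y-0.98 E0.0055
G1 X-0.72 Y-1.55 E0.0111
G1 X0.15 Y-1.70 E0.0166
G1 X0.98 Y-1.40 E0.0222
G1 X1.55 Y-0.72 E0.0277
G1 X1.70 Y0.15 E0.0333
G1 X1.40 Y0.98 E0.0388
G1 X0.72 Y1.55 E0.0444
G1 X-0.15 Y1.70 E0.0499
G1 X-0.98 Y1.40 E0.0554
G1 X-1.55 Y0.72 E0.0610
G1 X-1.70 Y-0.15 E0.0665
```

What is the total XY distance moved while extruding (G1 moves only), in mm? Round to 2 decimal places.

Sum the Euclidean lengths of each G1 segment: total = 10.61 mm.

10.61 mm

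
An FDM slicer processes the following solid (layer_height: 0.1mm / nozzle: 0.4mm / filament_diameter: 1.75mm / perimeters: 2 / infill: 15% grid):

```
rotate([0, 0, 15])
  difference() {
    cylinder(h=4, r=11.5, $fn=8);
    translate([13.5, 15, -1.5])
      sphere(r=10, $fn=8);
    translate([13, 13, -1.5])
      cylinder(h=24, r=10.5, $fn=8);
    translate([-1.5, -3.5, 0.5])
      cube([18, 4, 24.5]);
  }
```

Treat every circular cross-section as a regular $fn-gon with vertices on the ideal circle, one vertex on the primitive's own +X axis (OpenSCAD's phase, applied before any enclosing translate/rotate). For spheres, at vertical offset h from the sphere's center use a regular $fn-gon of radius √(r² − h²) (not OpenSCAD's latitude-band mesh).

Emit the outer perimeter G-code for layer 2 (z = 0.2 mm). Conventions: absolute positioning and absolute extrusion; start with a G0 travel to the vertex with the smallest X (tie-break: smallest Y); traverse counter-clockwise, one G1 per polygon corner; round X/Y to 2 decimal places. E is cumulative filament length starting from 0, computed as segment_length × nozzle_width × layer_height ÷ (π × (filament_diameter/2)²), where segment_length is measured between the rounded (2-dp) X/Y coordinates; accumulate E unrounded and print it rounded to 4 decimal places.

At z = 0.2 mm: the r=11.5 cylinder gives a regular 8-gon of circumradius 11.5 (constant along its height); the sphere at (13.5, 15): section is a regular 8-gon, circumradius = √(r²−h²) = √(10²−1.7²) = 9.854; the cylinder at (13, 13): section is a regular 8-gon, circumradius r=10.5; the cube at (-1.5, -3.5) is absent (z outside [0.5, 25]); Taking the first minus the rest: starting from the r=11.5 cylinder, the r=10 sphere at (13.5, 15) partially overlaps it — only the 1.51 mm² overlap (of its 274.67 mm²) is removed, clipping the outline; the r=10.5 cylinder at (13, 13) partially overlaps it — only the 14.27 mm² overlap (of its 311.83 mm²) is removed, clipping the outline — 1 connected region; (whole slice rotated 15° about Z — lengths, areas and connectivity unchanged). The outline is a single polygon with 10 vertices. Extrusion per mm of travel: 0.4 × 0.1 / (π × 0.875²) = 0.016630. Accumulating E over each segment gives final E = 1.1712.

G0 X-11.11 Y-2.98 Z0.20
G1 X-5.75 Y-9.96 E0.1464
G1 X2.98 Y-11.11 E0.2928
G1 X9.96 Y-5.75 E0.4391
G1 X11.11 Y2.98 E0.5856
G1 X8.63 Y6.21 E0.6533
G1 X3.94 Y6.83 E0.7320
G1 X1.07 Y10.58 E0.8105
G1 X-2.98 Y11.11 E0.8784
G1 X-9.96 Y5.75 E1.0248
G1 X-11.11 Y-2.98 E1.1712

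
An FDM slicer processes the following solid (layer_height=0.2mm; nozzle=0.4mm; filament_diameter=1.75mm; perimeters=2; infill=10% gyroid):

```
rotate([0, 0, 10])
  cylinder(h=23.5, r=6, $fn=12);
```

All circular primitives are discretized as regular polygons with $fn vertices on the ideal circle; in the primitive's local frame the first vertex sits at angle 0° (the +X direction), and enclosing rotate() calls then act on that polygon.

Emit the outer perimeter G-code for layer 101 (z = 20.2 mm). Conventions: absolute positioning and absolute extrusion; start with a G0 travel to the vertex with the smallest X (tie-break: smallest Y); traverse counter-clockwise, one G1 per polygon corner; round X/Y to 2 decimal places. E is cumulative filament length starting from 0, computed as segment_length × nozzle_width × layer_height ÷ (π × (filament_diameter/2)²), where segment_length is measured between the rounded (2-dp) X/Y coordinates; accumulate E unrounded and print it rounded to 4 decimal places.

At z = 20.2 mm: the cylinder: section is a regular 12-gon, circumradius r=6; (whole slice rotated 10° about Z — lengths, areas and connectivity unchanged). The outline is a single polygon with 12 vertices. Extrusion per mm of travel: 0.4 × 0.2 / (π × 0.875²) = 0.033260. Accumulating E over each segment gives final E = 1.2401.

G0 X-5.91 Y-1.04 Z20.20
G1 X-4.60 Y-3.86 E0.1034
G1 X-2.05 Y-5.64 E0.2069
G1 X1.04 Y-5.91 E0.3100
G1 X3.86 Y-4.60 E0.4134
G1 X5.64 Y-2.05 E0.5169
G1 X5.91 Y1.04 E0.6200
G1 X4.60 Y3.86 E0.7235
G1 X2.05 Y5.64 E0.8269
G1 X-1.04 Y5.91 E0.9301
G1 X-3.86 Y4.60 E1.0335
G1 X-5.64 Y2.05 E1.1369
G1 X-5.91 Y-1.04 E1.2401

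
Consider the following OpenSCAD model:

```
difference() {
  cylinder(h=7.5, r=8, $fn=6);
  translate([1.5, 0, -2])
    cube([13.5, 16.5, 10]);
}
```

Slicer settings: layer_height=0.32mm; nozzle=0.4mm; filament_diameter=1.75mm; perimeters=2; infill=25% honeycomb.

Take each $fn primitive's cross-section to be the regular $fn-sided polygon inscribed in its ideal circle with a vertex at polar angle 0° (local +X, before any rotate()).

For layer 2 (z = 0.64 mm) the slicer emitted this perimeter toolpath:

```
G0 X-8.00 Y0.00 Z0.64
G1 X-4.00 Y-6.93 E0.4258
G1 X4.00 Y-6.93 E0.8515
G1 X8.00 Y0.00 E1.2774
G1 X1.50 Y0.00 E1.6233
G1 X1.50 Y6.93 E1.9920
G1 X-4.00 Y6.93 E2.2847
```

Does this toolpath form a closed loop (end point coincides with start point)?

no

Start point (G0): (-8.00, 0.00). End point (last G1): the path does not return to the start — open.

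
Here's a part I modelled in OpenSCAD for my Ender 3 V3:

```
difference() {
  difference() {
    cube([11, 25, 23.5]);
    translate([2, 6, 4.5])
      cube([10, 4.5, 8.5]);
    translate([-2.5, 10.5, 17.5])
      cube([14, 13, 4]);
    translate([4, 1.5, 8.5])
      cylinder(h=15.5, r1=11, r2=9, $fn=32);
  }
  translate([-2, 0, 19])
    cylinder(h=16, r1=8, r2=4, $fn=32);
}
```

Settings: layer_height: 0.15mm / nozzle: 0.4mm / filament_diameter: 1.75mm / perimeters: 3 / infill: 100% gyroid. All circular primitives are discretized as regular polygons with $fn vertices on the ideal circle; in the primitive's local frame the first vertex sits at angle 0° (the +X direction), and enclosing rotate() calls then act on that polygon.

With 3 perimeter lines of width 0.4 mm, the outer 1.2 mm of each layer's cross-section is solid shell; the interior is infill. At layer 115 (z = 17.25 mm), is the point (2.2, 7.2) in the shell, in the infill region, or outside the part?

At z = 17.25 mm: the cube is present — its section is the full 11×25 rectangle; the cube at (2, 6) is not intersected at this z (z outside [4.5, 13]); the cube at (-2.5, 10.5) does not reach this height (z outside [17.5, 21.5]); the cone at (4, 1.5): at t=0.565 of its height the radius interpolates to r₁+(r₂−r₁)t = 9.871, giving a regular 32-gon of that circumradius; After the difference (first − rest): starting from the 11×25 cube, the cone at (4, 1.5) partially overlaps it — only the 117.27 mm² overlap (of its 304.14 mm²) is removed, clipping the outline — 1 connected region; the cone at (-2, 0) does not reach this height (z outside [19, 35]); After the difference (first − rest): none of the subtracted shapes is present at this height, so that combined region is unchanged — 1 connected region. Overall, the cross-section is a single solid region. The nearest boundary edge runs (2.07, 11.18)→(0.22, 10.62); distance from the point to it = 3.85 mm. The point is not inside any of the regions above, so it lies outside the cross-section (3.85 mm from the nearest boundary).

outside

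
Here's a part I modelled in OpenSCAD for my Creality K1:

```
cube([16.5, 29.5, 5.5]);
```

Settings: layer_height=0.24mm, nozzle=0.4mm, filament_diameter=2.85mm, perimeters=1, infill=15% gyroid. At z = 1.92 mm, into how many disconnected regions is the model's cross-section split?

1

At z = 1.92 mm: the cube (footprint 16.5×29.5) is included at this height. The result has 1 disconnected region.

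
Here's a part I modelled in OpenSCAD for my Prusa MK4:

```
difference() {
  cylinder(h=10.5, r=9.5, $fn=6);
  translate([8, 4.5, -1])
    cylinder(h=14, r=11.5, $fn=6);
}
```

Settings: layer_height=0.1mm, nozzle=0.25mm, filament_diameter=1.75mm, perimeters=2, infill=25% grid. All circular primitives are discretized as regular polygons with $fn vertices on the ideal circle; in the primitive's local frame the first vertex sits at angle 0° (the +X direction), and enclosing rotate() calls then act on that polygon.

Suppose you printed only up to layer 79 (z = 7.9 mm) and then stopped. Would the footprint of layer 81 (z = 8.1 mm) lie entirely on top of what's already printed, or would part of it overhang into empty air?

entirely on top

Compare the two slices. At z = 7.9: the cylinder: section is a regular 6-gon, circumradius r=9.5 (area = (6/2)·9.500²·sin(360°/6) = 234.48 mm²); the r=11.5 cylinder at (8, 4.5) contributes a regular 6-gon of circumradius 11.5 (area = (6/2)·11.500²·sin(360°/6) = 343.60 mm²); After the difference (first − rest): starting from the r=9.5 cylinder (234.48 mm²), the r=11.5 cylinder at (8, 4.5) partially overlaps it — only the 117.14 mm² overlap (of its 343.60 mm²) is removed, clipping the outline — area = 117.34 mm². At z = 8.1: the r=9.5 cylinder contributes a regular 6-gon of circumradius 9.5 (area = (6/2)·9.500²·sin(360°/6) = 234.48 mm²); the cylinder at (8, 4.5): section is a regular 6-gon, circumradius r=11.5 (area = (6/2)·11.500²·sin(360°/6) = 343.60 mm²); After the difference (first − rest): starting from the r=9.5 cylinder (234.48 mm²), the r=11.5 cylinder at (8, 4.5) partially overlaps it — only the 117.14 mm² overlap (of its 343.60 mm²) is removed, clipping the outline — area = 117.34 mm². Checking containment: the cross-section at z = 8.1 is a subset of the cross-section at z = 7.9.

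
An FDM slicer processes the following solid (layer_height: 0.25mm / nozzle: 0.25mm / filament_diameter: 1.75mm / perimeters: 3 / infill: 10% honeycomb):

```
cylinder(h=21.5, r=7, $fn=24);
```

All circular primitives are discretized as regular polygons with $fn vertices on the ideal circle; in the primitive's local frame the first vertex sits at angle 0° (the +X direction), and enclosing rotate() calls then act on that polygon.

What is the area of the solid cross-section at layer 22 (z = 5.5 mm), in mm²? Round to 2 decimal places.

At z = 5.5 mm: the cylinder: section is a regular 24-gon, circumradius r=7 (area = (24/2)·7.000²·sin(360°/24) = 152.19 mm²). Overall, the cross-section is a single solid region. Net area = 152.19 mm².

152.19 mm²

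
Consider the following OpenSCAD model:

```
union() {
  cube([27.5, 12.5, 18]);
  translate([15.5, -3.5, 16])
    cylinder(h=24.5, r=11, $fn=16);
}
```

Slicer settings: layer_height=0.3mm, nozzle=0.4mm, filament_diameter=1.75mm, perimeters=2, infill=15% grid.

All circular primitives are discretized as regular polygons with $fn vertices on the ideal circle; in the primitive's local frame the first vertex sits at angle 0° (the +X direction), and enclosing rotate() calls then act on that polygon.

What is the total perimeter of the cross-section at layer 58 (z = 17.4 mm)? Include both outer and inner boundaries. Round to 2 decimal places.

100.87 mm

At z = 17.4 mm: the cube (footprint 27.5×12.5) is included at this height (perimeter 80.00 mm); the cylinder at (15.5, -3.5): section is a regular 16-gon, circumradius r=11 (perimeter = 2·16·11.000·sin(180°/16) = 68.67 mm); Combining (union): the regions partially overlap (shared area 110.66 mm²), so the edge portions inside another operand are dropped and the merged outline is re-measured after clipping — boundary = 100.87 mm. Overall, the cross-section is a single solid region. Total boundary length (outer) = 100.87 mm.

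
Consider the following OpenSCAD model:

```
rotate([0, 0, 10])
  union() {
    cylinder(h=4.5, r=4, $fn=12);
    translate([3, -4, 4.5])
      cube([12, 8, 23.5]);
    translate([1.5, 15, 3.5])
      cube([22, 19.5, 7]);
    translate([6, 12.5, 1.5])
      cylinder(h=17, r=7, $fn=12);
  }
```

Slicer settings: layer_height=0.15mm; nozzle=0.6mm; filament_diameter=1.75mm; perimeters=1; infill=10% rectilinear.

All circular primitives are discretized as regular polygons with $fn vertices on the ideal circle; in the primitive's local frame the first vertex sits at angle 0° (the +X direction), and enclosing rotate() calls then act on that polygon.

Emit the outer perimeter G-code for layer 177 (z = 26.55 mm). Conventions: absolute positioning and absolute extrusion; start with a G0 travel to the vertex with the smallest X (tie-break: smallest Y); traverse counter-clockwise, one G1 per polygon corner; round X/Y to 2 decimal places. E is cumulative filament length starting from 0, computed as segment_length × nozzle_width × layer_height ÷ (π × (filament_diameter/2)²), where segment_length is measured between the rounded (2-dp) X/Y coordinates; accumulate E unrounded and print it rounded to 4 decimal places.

At z = 26.55 mm: the cylinder is absent (z outside [0, 4.5]); the cube at (3, -4) (footprint 12×8) is included at this height; the cube at (1.5, 15) is absent (z outside [3.5, 10.5]); the cylinder at (6, 12.5) does not reach this height (z outside [1.5, 18.5]); Taking the union: only the 12×8 cube at (3, -4) is present, so the union is just that shape — 1 connected region; (rotated 10° about Z; rotation is an isometry so areas/perimeters/island counts are preserved). The outline is a single polygon with 4 vertices. Extrusion per mm of travel: 0.6 × 0.15 / (π × 0.875²) = 0.037418. Accumulating E over each segment gives final E = 1.4966.

G0 X2.26 Y4.46 Z26.55
G1 X3.65 Y-3.42 E0.2994
G1 X15.47 Y-1.33 E0.7485
G1 X14.08 Y6.54 E1.0476
G1 X2.26 Y4.46 E1.4966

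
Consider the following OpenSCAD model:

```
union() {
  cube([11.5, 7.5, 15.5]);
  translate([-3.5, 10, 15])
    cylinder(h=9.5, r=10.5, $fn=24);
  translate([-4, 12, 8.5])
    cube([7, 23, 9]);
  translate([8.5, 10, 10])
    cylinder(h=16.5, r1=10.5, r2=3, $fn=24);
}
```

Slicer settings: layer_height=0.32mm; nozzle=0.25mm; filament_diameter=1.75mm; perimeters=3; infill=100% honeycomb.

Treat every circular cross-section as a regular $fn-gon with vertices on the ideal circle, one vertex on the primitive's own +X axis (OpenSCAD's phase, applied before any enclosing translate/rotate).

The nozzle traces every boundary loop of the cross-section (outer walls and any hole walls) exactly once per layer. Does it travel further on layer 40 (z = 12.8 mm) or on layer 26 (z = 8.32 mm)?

layer 40 (z = 12.8 mm)

Layer 40 (z = 12.8): the cube is present — its section is the full 11.5×7.5 rectangle (perimeter 38.00 mm); the cylinder at (-3.5, 10) does not reach this height (z outside [15, 24.5]); the cube at (-4, 12) is present — its section is the full 7×23 rectangle (perimeter 60.00 mm); the cone at (8.5, 10): at t=0.170 of its height the radius interpolates to r₁+(r₂−r₁)t = 9.227, giving a regular 24-gon of that circumradius (perimeter = 2·24·9.227·sin(180°/24) = 57.81 mm); Combining (union): the regions partially overlap (shared area 74.50 mm²), so the edge portions inside another operand are dropped and the merged outline is re-measured after clipping — boundary = 107.96 mm. So its perimeter = 107.96 mm. Layer 26 (z = 8.32): the cube is present — its section is the full 11.5×7.5 rectangle (perimeter 38.00 mm); the cylinder at (-3.5, 10) does not reach this height (z outside [15, 24.5]); the cube at (-4, 12) is not intersected at this z (z outside [8.5, 17.5]); the cone at (8.5, 10) is absent (z outside [10, 26.5]); Taking the union: only the 11.5×7.5 cube is present, so the union is just that shape — boundary = 38.00 mm. So its perimeter = 38.00 mm. Layer 40 is larger (107.96 vs 38.00 mm).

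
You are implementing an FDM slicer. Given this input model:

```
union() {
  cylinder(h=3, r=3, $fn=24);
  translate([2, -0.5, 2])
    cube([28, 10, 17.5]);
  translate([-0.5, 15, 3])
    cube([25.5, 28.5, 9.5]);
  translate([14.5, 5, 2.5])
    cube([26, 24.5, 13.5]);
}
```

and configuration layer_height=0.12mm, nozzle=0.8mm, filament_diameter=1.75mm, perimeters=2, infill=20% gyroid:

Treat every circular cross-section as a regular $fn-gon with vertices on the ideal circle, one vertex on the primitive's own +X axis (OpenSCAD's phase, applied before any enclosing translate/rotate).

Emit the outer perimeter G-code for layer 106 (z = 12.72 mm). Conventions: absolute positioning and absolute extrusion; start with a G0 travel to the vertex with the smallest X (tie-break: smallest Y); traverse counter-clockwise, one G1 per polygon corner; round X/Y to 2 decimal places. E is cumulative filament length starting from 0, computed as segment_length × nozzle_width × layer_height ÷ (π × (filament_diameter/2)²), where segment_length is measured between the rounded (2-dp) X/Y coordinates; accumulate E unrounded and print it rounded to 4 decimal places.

G0 X2.00 Y-0.50 Z12.72
G1 X30.00 Y-0.50 E1.1175
G1 X30.00 Y5.00 E1.3371
G1 X40.50 Y5.00 E1.7561
G1 X40.50 Y29.50 E2.7340
G1 X14.50 Y29.50 E3.7717
G1 X14.50 Y9.50 E4.5699
G1 X2.00 Y9.50 E5.0688
G1 X2.00 Y-0.50 E5.4680

At z = 12.72 mm: the cylinder does not reach this height (z outside [0, 3]); the cube at (2, -0.5) is present — its section is the full 28×10 rectangle; the cube at (-0.5, 15) does not reach this height (z outside [3, 12.5]); the 26×24.5 cube at (14.5, 5) contributes its full rectangle; Combining (union): the regions partially overlap (shared area 69.75 mm²), so overlapping operands fuse into one piece — 1 connected region. The outline is a single polygon with 8 vertices. Extrusion per mm of travel: 0.8 × 0.12 / (π × 0.875²) = 0.039912. Accumulating E over each segment gives final E = 5.4680.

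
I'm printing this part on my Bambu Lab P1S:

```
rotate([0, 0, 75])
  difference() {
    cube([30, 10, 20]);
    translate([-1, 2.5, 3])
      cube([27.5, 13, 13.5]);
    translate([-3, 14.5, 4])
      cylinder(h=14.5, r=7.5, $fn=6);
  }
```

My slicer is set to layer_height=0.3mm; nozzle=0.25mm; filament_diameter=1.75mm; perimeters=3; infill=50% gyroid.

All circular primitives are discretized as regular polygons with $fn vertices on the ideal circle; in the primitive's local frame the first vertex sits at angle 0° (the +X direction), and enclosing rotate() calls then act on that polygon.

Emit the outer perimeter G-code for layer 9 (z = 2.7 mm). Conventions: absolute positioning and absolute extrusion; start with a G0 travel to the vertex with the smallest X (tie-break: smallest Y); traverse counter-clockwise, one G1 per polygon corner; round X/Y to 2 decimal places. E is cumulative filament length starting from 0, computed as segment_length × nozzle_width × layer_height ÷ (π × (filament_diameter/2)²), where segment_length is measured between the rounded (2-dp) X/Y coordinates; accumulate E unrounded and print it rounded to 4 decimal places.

At z = 2.7 mm: the cube is present — its section is the full 30×10 rectangle; the cube at (-1, 2.5) is absent (z outside [3, 16.5]); the cylinder at (-3, 14.5) does not reach this height (z outside [4, 18.5]); After the difference (first − rest): none of the subtracted shapes is present at this height, so the 30×10 cube is unchanged — 1 connected region; (whole slice rotated 75° about Z — lengths, areas and connectivity unchanged). The outline is a single polygon with 4 vertices. Extrusion per mm of travel: 0.25 × 0.3 / (π × 0.875²) = 0.031181. Accumulating E over each segment gives final E = 2.4944.

G0 X-9.66 Y2.59 Z2.70
G1 X0.00 Y0.00 E0.3119
G1 X7.76 Y28.98 E1.2473
G1 X-1.89 Y31.57 E1.5589
G1 X-9.66 Y2.59 E2.4944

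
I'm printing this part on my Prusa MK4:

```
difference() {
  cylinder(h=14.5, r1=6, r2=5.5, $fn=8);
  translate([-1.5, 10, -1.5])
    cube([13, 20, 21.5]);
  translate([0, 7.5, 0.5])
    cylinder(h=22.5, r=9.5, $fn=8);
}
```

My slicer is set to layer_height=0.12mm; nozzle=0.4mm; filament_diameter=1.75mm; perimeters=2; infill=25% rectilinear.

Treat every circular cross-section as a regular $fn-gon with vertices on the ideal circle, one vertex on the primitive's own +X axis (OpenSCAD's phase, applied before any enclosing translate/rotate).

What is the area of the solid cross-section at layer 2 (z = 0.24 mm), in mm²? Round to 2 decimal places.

At z = 0.24 mm: the cone (r1=6→r2=5.5) has section circumradius 5.992 here — a regular 8-gon (area = (8/2)·5.992²·sin(360°/8) = 101.54 mm²); the cube at (-1.5, 10) is present — its section is the full 13×20 rectangle (area 260.00 mm²); the cylinder at (0, 7.5) is not intersected at this z (z outside [0.5, 23]); After the difference (first − rest): starting from the cone (101.54 mm²), the 13×20 cube at (-1.5, 10) misses the remaining region (no effect) — area = 101.54 mm². Overall, the cross-section is a single solid region. Net area = 101.54 mm².

101.54 mm²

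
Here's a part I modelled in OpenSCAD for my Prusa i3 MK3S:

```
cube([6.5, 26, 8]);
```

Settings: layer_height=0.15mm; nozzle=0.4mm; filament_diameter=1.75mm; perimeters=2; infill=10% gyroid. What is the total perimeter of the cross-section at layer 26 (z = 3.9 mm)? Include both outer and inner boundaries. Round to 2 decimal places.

At z = 3.9 mm: the cube (footprint 6.5×26) is included at this height (perimeter 65.00 mm). Overall, the cross-section is a single solid region. Total boundary length (outer) = 65.00 mm.

65.00 mm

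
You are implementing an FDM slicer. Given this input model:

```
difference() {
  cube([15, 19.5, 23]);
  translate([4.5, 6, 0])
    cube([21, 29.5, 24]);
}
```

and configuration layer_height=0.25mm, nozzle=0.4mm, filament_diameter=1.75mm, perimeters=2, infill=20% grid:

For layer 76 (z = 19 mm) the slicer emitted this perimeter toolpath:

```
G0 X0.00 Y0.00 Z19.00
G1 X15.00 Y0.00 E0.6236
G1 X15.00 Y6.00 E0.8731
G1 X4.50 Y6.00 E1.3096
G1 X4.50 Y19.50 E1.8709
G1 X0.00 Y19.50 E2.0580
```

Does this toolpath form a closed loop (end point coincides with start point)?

Start point (G0): (0.00, 0.00). End point (last G1): the path does not return to the start — open.

no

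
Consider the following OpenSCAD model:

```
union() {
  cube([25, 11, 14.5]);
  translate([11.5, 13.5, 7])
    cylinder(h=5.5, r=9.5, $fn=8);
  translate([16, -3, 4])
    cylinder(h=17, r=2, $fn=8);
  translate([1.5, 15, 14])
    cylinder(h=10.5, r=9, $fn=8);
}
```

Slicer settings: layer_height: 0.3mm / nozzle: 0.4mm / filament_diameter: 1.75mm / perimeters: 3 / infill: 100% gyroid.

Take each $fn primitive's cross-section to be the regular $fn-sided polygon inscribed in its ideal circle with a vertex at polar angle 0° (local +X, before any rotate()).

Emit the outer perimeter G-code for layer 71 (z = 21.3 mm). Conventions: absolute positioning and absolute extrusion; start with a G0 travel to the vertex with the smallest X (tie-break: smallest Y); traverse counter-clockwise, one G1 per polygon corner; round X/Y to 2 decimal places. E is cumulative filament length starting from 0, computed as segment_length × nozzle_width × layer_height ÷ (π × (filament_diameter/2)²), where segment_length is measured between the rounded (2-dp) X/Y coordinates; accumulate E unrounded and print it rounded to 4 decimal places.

G0 X-7.50 Y15.00 Z21.30
G1 X-4.86 Y8.64 E0.3436
G1 X1.50 Y6.00 E0.6871
G1 X7.86 Y8.64 E1.0307
G1 X10.50 Y15.00 E1.3742
G1 X7.86 Y21.36 E1.7178
G1 X1.50 Y24.00 E2.0613
G1 X-4.86 Y21.36 E2.4049
G1 X-7.50 Y15.00 E2.7484

At z = 21.3 mm: the cube is not intersected at this z (z outside [0, 14.5]); the cylinder at (11.5, 13.5) is not intersected at this z (z outside [7, 12.5]); the cylinder at (16, -3) does not reach this height (z outside [4, 21]); the cylinder at (1.5, 15): section is a regular 8-gon, circumradius r=9; Combining (union): only the r=9 cylinder at (1.5, 15) is present, so the union is just that shape — 1 connected region. The outline is a single polygon with 8 vertices. Extrusion per mm of travel: 0.4 × 0.3 / (π × 0.875²) = 0.049890. Accumulating E over each segment gives final E = 2.7484.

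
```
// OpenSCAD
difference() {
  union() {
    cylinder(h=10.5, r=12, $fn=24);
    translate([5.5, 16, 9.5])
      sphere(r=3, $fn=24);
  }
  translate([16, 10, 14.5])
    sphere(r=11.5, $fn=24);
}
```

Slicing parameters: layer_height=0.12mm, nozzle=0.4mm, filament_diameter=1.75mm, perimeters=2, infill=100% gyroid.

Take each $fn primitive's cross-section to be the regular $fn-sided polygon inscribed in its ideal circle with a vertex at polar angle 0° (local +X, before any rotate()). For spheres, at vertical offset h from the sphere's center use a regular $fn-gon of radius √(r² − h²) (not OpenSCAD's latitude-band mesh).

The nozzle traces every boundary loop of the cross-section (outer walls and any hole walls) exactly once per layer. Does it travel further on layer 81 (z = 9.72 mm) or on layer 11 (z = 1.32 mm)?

Layer 81 (z = 9.72): the cylinder: section is a regular 24-gon, circumradius r=12 (perimeter = 2·24·12.000·sin(180°/24) = 75.18 mm); the r=3 sphere at (5.5, 16) slices to a regular 24-gon of circumradius 2.992 (√(r²−h²) with h=0.22 from center) (perimeter = 2·24·2.992·sin(180°/24) = 18.75 mm); Combining (union): the 2 present regions are separate (no shared area or edge), so areas and boundary lengths simply add and each stays a separate island — boundary = 93.93 mm; the r=11.5 sphere at (16, 10) slices to a regular 24-gon of circumradius 10.460 (√(r²−h²) with h=4.78 from center) (perimeter = 2·24·10.460·sin(180°/24) = 65.53 mm); Taking the first minus the rest: starting from the result so far, the r=11.5 sphere at (16, 10) partially overlaps it — only the 31.93 mm² overlap (of its 339.78 mm²) is removed, clipping the outline — boundary = 93.59 mm. So its perimeter = 93.59 mm. Layer 11 (z = 1.32): the cylinder: section is a regular 24-gon, circumradius r=12 (perimeter = 2·24·12.000·sin(180°/24) = 75.18 mm); the sphere at (5.5, 16) does not reach this height (|z−center|=8.180 > r=3); Combining (union): only the r=12 cylinder is present, so the union is just that shape — boundary = 75.18 mm; the sphere at (16, 10) does not reach this height (|z−center|=13.180 > r=11.5); Taking the first minus the rest: none of the subtracted shapes is present at this height, so the result so far is unchanged — boundary = 75.18 mm. So its perimeter = 75.18 mm. Layer 81 is larger (93.59 vs 75.18 mm).

layer 81 (z = 9.72 mm)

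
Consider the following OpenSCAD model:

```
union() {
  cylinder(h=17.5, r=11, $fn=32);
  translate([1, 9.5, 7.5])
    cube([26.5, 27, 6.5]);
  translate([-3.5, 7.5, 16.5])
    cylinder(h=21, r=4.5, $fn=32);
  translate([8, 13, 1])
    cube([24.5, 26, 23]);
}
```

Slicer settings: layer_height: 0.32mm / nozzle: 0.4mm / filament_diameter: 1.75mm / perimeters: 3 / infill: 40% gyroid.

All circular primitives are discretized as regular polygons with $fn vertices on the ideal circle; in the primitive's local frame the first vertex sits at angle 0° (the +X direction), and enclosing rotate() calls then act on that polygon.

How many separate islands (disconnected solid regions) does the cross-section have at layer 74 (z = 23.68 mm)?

At z = 23.68 mm: the cylinder is not intersected at this z (z outside [0, 17.5]); the cube at (1, 9.5) is absent (z outside [7.5, 14]); the r=4.5 cylinder at (-3.5, 7.5) gives a regular 32-gon of circumradius 4.5 (constant along its height); the cube at (8, 13) is present — its section is the full 24.5×26 rectangle; Combining (union): the 2 present regions are separate (no shared area or edge), so areas and boundary lengths simply add and each stays a separate island — 2 connected regions. Overall, the cross-section has 2 separate islands. Island count = 2.

2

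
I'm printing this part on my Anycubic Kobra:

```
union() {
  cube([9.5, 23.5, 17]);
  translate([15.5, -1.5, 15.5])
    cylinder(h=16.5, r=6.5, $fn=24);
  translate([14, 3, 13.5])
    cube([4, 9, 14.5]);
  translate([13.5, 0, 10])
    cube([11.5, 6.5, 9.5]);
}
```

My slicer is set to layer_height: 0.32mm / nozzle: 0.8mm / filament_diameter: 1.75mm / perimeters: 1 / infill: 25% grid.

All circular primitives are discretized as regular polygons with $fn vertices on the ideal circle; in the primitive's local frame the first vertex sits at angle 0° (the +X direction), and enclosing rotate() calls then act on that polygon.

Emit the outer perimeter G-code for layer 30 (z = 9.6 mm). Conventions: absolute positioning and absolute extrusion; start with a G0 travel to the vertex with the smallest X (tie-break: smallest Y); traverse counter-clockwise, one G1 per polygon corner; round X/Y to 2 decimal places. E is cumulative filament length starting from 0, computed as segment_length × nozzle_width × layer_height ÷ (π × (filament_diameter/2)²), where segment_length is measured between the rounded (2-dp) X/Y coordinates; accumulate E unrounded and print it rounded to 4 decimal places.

At z = 9.6 mm: the cube (footprint 9.5×23.5) is included at this height; the cylinder at (15.5, -1.5) does not reach this height (z outside [15.5, 32]); the cube at (14, 3) is not intersected at this z (z outside [13.5, 28]); the cube at (13.5, 0) does not reach this height (z outside [10, 19.5]); Taking the union: only the 9.5×23.5 cube is present, so the union is just that shape — 1 connected region. The outline is a single polygon with 4 vertices. Extrusion per mm of travel: 0.8 × 0.32 / (π × 0.875²) = 0.106432. Accumulating E over each segment gives final E = 7.0245.

G0 X0.00 Y0.00 Z9.60
G1 X9.50 Y0.00 E1.0111
G1 X9.50 Y23.50 E3.5123
G1 X0.00 Y23.50 E4.5234
G1 X0.00 Y0.00 E7.0245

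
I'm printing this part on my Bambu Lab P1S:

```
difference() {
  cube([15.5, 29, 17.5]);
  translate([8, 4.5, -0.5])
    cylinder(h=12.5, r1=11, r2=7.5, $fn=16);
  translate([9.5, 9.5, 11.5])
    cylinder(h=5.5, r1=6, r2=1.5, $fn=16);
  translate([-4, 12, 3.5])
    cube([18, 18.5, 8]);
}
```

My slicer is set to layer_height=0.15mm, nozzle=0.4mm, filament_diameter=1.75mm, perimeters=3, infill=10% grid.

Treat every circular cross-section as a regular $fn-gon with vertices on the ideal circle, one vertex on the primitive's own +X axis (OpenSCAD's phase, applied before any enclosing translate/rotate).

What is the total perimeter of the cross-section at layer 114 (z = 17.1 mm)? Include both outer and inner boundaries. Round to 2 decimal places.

89.00 mm

At z = 17.1 mm: the 15.5×29 cube contributes its full rectangle (perimeter 89.00 mm); the cone at (8, 4.5) does not reach this height (z outside [-0.5, 12]); the cone at (9.5, 9.5) is not intersected at this z (z outside [11.5, 17]); the cube at (-4, 12) does not reach this height (z outside [3.5, 11.5]); Taking the first minus the rest: none of the subtracted shapes is present at this height, so the 15.5×29 cube is unchanged — boundary = 89.00 mm. Overall, the cross-section is a single solid region. Total boundary length (outer) = 89.00 mm.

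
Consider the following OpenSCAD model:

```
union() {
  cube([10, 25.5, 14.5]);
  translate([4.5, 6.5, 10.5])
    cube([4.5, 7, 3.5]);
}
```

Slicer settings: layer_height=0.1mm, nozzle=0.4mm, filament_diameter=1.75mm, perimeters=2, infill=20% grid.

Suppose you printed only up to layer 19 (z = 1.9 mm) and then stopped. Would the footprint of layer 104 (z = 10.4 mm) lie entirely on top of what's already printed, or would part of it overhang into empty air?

Compare the two slices. At z = 1.9: the 10×25.5 cube contributes its full rectangle (area 255.00 mm²); the cube at (4.5, 6.5) is absent (z outside [10.5, 14]); Merging all regions: only the 10×25.5 cube is present, so the union is just that shape — area = 255.00 mm². At z = 10.4: the cube (footprint 10×25.5) is included at this height (area 255.00 mm²); the cube at (4.5, 6.5) is not intersected at this z (z outside [10.5, 14]); Combining (union): only the 10×25.5 cube is present, so the union is just that shape — area = 255.00 mm². Checking containment: the cross-section at z = 10.4 is a subset of the cross-section at z = 1.9.

entirely on top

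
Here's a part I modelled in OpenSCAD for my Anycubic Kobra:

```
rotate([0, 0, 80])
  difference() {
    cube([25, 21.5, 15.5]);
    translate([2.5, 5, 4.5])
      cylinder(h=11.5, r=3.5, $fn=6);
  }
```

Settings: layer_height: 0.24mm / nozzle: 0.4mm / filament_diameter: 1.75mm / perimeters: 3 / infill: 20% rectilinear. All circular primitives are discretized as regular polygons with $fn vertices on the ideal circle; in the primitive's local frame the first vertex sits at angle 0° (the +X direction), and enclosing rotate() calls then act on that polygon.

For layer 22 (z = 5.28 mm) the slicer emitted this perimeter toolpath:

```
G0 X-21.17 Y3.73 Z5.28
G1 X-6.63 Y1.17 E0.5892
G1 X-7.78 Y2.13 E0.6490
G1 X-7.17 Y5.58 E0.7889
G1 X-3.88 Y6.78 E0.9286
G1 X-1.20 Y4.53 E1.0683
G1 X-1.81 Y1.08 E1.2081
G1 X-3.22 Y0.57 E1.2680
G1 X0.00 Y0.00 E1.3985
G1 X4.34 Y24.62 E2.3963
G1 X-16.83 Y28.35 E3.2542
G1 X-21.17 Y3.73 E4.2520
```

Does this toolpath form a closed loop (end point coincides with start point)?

Start point (G0): (-21.17, 3.73). End point (last G1): the path returns to the start — closed.

yes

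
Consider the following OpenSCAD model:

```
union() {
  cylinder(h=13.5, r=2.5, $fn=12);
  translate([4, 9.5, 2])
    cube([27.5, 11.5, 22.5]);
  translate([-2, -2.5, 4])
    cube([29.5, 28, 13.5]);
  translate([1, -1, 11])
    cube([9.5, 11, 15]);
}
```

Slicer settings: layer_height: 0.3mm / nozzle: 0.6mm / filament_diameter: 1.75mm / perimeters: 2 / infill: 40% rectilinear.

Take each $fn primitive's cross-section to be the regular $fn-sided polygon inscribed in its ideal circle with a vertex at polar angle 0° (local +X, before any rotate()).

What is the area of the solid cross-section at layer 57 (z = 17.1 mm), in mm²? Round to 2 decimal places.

At z = 17.1 mm: the cylinder does not reach this height (z outside [0, 13.5]); the cube at (4, 9.5) is present — its section is the full 27.5×11.5 rectangle (area 316.25 mm²); the cube at (-2, -2.5) (footprint 29.5×28) is included at this height (area 826.00 mm²); the cube at (1, -1) is present — its section is the full 9.5×11 rectangle (area 104.50 mm²); Taking the union: the regions partially overlap — summed areas 1246.75 mm² minus the doubly-counted overlap 374.75 mm² gives 872.00 mm² — area = 872.00 mm². Overall, the cross-section is a single solid region. Net area = 872.00 mm².

872.00 mm²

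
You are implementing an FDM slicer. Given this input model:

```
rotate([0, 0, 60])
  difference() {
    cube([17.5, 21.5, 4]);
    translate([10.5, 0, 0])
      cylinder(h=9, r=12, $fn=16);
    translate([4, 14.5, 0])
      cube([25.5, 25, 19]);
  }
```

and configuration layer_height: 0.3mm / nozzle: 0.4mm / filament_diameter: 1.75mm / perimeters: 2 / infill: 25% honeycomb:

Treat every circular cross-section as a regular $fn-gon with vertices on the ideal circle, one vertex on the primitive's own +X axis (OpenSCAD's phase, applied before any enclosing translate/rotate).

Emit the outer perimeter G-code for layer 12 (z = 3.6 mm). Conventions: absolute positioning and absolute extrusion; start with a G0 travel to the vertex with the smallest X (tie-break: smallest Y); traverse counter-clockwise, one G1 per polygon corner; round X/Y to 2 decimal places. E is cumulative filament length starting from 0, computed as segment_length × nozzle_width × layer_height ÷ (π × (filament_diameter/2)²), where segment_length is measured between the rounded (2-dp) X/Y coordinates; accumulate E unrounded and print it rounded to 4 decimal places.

G0 X-18.62 Y10.75 Z3.60
G1 X-4.74 Y2.74 E0.7995
G1 X-6.34 Y5.99 E0.9802
G1 X-6.65 Y10.66 E1.2137
G1 X-5.14 Y15.09 E1.4472
G1 X-2.06 Y18.61 E1.6806
G1 X0.54 Y19.89 E1.8252
G1 X-3.81 Y22.41 E2.0760
G1 X-10.56 Y10.71 E2.7499
G1 X-16.62 Y14.21 E3.0990
G1 X-18.62 Y10.75 E3.2984

At z = 3.6 mm: the 17.5×21.5 cube contributes its full rectangle; the r=12 cylinder at (10.5, 0) contributes a regular 16-gon of circumradius 12; the cube at (4, 14.5) (footprint 25.5×25) is included at this height; Taking the first minus the rest: starting from the 17.5×21.5 cube, the r=12 cylinder at (10.5, 0) partially overlaps it — only the 182.93 mm² overlap (of its 440.85 mm²) is removed, clipping the outline; the 25.5×25 cube at (4, 14.5) partially overlaps it — only the 94.50 mm² overlap (of its 637.50 mm²) is removed, clipping the outline — 1 connected region; (rotated 60° about Z; rotation is an isometry so areas/perimeters/island counts are preserved). The outline is a single polygon with 10 vertices. Extrusion per mm of travel: 0.4 × 0.3 / (π × 0.875²) = 0.049890. Accumulating E over each segment gives final E = 3.2984.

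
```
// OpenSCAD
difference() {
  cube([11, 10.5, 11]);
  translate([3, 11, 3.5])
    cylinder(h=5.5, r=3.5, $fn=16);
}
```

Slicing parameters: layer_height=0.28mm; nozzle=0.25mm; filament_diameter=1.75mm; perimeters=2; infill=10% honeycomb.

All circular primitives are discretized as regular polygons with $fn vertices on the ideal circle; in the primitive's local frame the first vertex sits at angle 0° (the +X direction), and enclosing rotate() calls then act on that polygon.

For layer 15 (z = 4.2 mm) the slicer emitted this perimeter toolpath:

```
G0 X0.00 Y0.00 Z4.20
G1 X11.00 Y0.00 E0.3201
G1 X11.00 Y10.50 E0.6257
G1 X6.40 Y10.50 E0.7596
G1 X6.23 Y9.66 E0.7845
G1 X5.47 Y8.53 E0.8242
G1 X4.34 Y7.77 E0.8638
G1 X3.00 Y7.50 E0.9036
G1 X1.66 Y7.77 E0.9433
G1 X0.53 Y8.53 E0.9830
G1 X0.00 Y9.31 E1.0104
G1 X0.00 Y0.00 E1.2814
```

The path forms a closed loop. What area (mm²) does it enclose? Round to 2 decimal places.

Apply the shoelace formula to the sequence of (X, Y) vertices; enclosed area = 100.53 mm².

100.53 mm²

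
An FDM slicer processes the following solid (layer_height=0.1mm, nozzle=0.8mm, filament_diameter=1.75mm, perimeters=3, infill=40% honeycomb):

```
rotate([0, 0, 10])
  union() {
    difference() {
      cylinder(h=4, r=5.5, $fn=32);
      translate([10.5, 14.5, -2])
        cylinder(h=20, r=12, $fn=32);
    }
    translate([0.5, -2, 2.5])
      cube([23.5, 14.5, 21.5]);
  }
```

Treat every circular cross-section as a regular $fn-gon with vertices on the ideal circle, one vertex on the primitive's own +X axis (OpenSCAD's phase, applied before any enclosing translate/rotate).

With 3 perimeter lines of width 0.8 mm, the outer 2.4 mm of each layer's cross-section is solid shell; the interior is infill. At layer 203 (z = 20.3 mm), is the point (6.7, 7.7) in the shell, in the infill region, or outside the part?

infill

At z = 20.3 mm: the cylinder does not reach this height (z outside [0, 4]); the cylinder at (10.5, 14.5) is not intersected at this z (z outside [-2, 18]); After the difference (first − rest): the first operand is absent here, so nothing remains; the cube at (0.5, -2) (footprint 23.5×14.5) is included at this height; Taking the union: only the 23.5×14.5 cube at (0.5, -2) is present, so the union is just that shape — 1 connected region; (rotated 10° about Z; rotation is an isometry so areas/perimeters/island counts are preserved). Overall, the cross-section is a single solid region. Undo the 10° rotation: the query point maps to (7.935, 6.420) in the un-rotated model frame. The nearest boundary edge runs (24.00, 12.50)→(0.50, 12.50); distance from the point to it = 6.08 mm. The point is inside the cross-section and 6.08 mm from the nearest boundary — more than the 2.4 mm shell width (3 × 0.8), so it's in the infill interior.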